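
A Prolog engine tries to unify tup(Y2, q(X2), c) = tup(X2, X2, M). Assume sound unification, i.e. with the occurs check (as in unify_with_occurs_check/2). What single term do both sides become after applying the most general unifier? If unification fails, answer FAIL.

FAIL

Decompose tup/3: Y2 = X2,  q(X2) = X2,  c = M.
Bind Y2 := X2; no other remaining equation mentions Y2.
Occurs check fails: X2 occurs in q(X2); the equation X2 = q(X2) has no finite solution.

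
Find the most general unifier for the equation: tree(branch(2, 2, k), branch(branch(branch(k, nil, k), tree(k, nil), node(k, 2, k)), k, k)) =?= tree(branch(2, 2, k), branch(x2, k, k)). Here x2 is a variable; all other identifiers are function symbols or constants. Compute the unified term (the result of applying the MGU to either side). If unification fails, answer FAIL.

tree(branch(2, 2, k), branch(branch(branch(k, nil, k), tree(k, nil), node(k, 2, k)), k, k))

Decompose tree/2: branch(2, 2, k) =?= branch(2, 2, k),  branch(branch(branch(k, nil, k), tree(k, nil), node(k, 2, k)), k, k) =?= branch(x2, k, k).
Delete trivial equation branch(2, 2, k) =?= branch(2, 2, k).
Decompose branch/3: branch(branch(k, nil, k), tree(k, nil), node(k, 2, k)) =?= x2,  k =?= k,  k =?= k.
Bind x2 := branch(branch(k, nil, k), tree(k, nil), node(k, 2, k)); no other remaining equation mentions x2.
Delete trivial equation k =?= k.
Delete trivial equation k =?= k.
Applying the MGU to either side gives tree(branch(2, 2, k), branch(branch(branch(k, nil, k), tree(k, nil), node(k, 2, k)), k, k)).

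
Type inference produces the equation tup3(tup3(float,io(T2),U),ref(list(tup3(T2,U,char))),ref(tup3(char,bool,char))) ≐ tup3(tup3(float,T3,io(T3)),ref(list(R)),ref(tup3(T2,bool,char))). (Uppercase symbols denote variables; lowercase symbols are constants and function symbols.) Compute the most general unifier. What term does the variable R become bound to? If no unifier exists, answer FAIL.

tup3(char,io(io(char)),char)

Decompose tup3/3: tup3(float,io(T2),U) ≐ tup3(float,T3,io(T3)),  ref(list(tup3(T2,U,char))) ≐ ref(list(R)),  ref(tup3(char,bool,char)) ≐ ref(tup3(T2,bool,char)).
Decompose tup3/3: float ≐ float,  io(T2) ≐ T3,  U ≐ io(T3).
Delete trivial equation float ≐ float.
Bind T3 := io(T2); substituting into the one remaining equation that mentions T3 gives: U ≐ io(io(T2)).
Bind U := io(io(T2)); substituting into the one remaining equation that mentions U gives: ref(list(tup3(T2,io(io(T2)),char))) ≐ ref(list(R)).
Decompose ref/1: list(tup3(T2,io(io(T2)),char)) ≐ list(R).
Decompose list/1: tup3(T2,io(io(T2)),char) ≐ R.
Bind R := tup3(T2,io(io(T2)),char); no other remaining equation mentions R.
Decompose ref/1: tup3(char,bool,char) ≐ tup3(T2,bool,char).
Decompose tup3/3: char ≐ T2,  bool ≐ bool,  char ≐ char.
Bind T2 := char; no other remaining equation mentions T2. Substituting into the earlier bindings gives T3 := io(char), U := io(io(char)), R := tup3(char,io(io(char)),char).
Delete trivial equation bool ≐ bool.
Delete trivial equation char ≐ char.
MGU = { T3 := io(char), U := io(io(char)), R := tup3(char,io(io(char)),char), T2 := char }, so R := tup3(char,io(io(char)),char).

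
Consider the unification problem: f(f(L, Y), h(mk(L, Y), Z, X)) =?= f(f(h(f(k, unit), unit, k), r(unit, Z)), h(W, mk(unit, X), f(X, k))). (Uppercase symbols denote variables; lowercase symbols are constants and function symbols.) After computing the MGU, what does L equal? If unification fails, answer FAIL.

FAIL

Decompose f/2: f(L, Y) =?= f(h(f(k, unit), unit, k), r(unit, Z)),  h(mk(L, Y), Z, X) =?= h(W, mk(unit, X), f(X, k)).
Decompose f/2: L =?= h(f(k, unit), unit, k),  Y =?= r(unit, Z).
Bind L := h(f(k, unit), unit, k); substituting into the one remaining equation that mentions L gives: h(mk(h(f(k, unit), unit, k), Y), Z, X) =?= h(W, mk(unit, X), f(X, k)).
Bind Y := r(unit, Z); substituting into the remaining equation gives: h(mk(h(f(k, unit), unit, k), r(unit, Z)), Z, X) =?= h(W, mk(unit, X), f(X, k)).
Decompose h/3: mk(h(f(k, unit), unit, k), r(unit, Z)) =?= W,  Z =?= mk(unit, X),  X =?= f(X, k).
Bind W := mk(h(f(k, unit), unit, k), r(unit, Z)); no other remaining equation mentions W.
Bind Z := mk(unit, X); no other remaining equation mentions Z. Substituting into the earlier bindings gives Y := r(unit, mk(unit, X)), W := mk(h(f(k, unit), unit, k), r(unit, mk(unit, X))).
Occurs check fails: X occurs in f(X, k); the equation X =?= f(X, k) has no finite solution.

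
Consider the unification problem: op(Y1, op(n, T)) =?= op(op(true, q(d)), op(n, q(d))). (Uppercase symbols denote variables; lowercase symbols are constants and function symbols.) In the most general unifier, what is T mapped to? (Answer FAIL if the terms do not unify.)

q(d)

Decompose op/2: Y1 =?= op(true, q(d)),  op(n, T) =?= op(n, q(d)).
Bind Y1 := op(true, q(d)); no other remaining equation mentions Y1.
Decompose op/2: n =?= n,  T =?= q(d).
Delete trivial equation n =?= n.
Bind T := q(d).
MGU = { Y1 -> op(true, q(d)), T -> q(d) }, so T -> q(d).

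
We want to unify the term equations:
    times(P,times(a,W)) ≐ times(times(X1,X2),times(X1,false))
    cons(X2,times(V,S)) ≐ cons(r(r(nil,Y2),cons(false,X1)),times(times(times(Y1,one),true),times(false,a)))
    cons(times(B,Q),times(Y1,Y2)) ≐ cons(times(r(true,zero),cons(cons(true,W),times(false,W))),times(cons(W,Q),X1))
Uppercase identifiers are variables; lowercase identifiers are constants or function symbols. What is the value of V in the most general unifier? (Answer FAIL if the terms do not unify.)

times(times(cons(false,cons(cons(true,false),times(false,false))),one),true)

Decompose times/2: P ≐ times(X1,X2),  times(a,W) ≐ times(X1,false).
Bind P := times(X1,X2); no other remaining equation mentions P.
Decompose times/2: a ≐ X1,  W ≐ false.
Bind X1 := a; substituting into the 2 remaining equations that mention X1 gives: cons(X2,times(V,S)) ≐ cons(r(r(nil,Y2),cons(false,a)),times(times(times(Y1,one),true),times(false,a))),  cons(times(B,Q),times(Y1,Y2)) ≐ cons(times(r(true,zero),cons(cons(true,W),times(false,W))),times(cons(W,Q),a)). Substituting into the earlier binding gives P := times(a,X2).
Bind W := false; substituting into the one remaining equation that mentions W gives: cons(times(B,Q),times(Y1,Y2)) ≐ cons(times(r(true,zero),cons(cons(true,false),times(false,false))),times(cons(false,Q),a)).
Decompose cons/2: X2 ≐ r(r(nil,Y2),cons(false,a)),  times(V,S) ≐ times(times(times(Y1,one),true),times(false,a)).
Bind X2 := r(r(nil,Y2),cons(false,a)); no other remaining equation mentions X2. Substituting into the earlier binding gives P := times(a,r(r(nil,Y2),cons(false,a))).
Decompose times/2: V ≐ times(times(Y1,one),true),  S ≐ times(false,a).
Bind V := times(times(Y1,one),true); no other remaining equation mentions V.
Bind S := times(false,a); no other remaining equation mentions S.
Decompose cons/2: times(B,Q) ≐ times(r(true,zero),cons(cons(true,false),times(false,false))),  times(Y1,Y2) ≐ times(cons(false,Q),a).
Decompose times/2: B ≐ r(true,zero),  Q ≐ cons(cons(true,false),times(false,false)).
Bind B := r(true,zero); no other remaining equation mentions B.
Bind Q := cons(cons(true,false),times(false,false)); substituting into the remaining equation gives: times(Y1,Y2) ≐ times(cons(false,cons(cons(true,false),times(false,false))),a).
Decompose times/2: Y1 ≐ cons(false,cons(cons(true,false),times(false,false))),  Y2 ≐ a.
Bind Y1 := cons(false,cons(cons(true,false),times(false,false))); no other remaining equation mentions Y1. Substituting into the earlier binding gives V := times(times(cons(false,cons(cons(true,false),times(false,false))),one),true).
Bind Y2 := a. Substituting into the earlier bindings gives P := times(a,r(r(nil,a),cons(false,a))), X2 := r(r(nil,a),cons(false,a)).
MGU = { P -> times(a,r(r(nil,a),cons(false,a))), X1 -> a, W -> false, X2 -> r(r(nil,a),cons(false,a)), V -> times(times(cons(false,cons(cons(true,false),times(false,false))),one),true), S -> times(false,a), B -> r(true,zero), Q -> cons(cons(true,false),times(false,false)), Y1 -> cons(false,cons(cons(true,false),times(false,false))), Y2 -> a }, so V -> times(times(cons(false,cons(cons(true,false),times(false,false))),one),true).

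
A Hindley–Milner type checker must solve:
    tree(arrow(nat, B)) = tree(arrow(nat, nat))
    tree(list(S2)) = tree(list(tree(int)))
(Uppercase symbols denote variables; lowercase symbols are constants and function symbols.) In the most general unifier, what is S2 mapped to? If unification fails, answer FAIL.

Decompose tree/1: arrow(nat, B) = arrow(nat, nat).
Decompose arrow/2: nat = nat,  B = nat.
Delete trivial equation nat = nat.
Bind B := nat; no other remaining equation mentions B.
Decompose tree/1: list(S2) = list(tree(int)).
Decompose list/1: S2 = tree(int).
Bind S2 := tree(int).
MGU = { B ↦ nat, S2 ↦ tree(int) }, so S2 ↦ tree(int).

tree(int)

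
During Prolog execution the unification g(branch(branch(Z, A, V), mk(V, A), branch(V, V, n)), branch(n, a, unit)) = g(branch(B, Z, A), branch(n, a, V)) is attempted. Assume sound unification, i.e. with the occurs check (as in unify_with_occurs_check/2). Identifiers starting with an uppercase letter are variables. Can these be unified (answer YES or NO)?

Decompose g/2: branch(branch(Z, A, V), mk(V, A), branch(V, V, n)) = branch(B, Z, A),  branch(n, a, unit) = branch(n, a, V).
Decompose branch/3: branch(Z, A, V) = B,  mk(V, A) = Z,  branch(V, V, n) = A.
Bind B := branch(Z, A, V); no other remaining equation mentions B.
Bind Z := mk(V, A); no other remaining equation mentions Z. Substituting into the earlier binding gives B := branch(mk(V, A), A, V).
Bind A := branch(V, V, n); no other remaining equation mentions A. Substituting into the earlier bindings gives B := branch(mk(V, branch(V, V, n)), branch(V, V, n), V), Z := mk(V, branch(V, V, n)).
Decompose branch/3: n = n,  a = a,  unit = V.
Delete trivial equation n = n.
Delete trivial equation a = a.
Bind V := unit. Substituting into the earlier bindings gives B := branch(mk(unit, branch(unit, unit, n)), branch(unit, unit, n), unit), Z := mk(unit, branch(unit, unit, n)), A := branch(unit, unit, n).
No equations remain and no clash or occurs-check failure arose, so a unifier exists.

YES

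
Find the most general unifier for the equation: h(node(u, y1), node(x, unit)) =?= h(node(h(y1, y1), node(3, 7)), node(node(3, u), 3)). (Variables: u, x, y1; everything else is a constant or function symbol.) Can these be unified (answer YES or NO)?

NO

Decompose h/2: node(u, y1) =?= node(h(y1, y1), node(3, 7)),  node(x, unit) =?= node(node(3, u), 3).
Decompose node/2: u =?= h(y1, y1),  y1 =?= node(3, 7).
Bind u := h(y1, y1); substituting into the one remaining equation that mentions u gives: node(x, unit) =?= node(node(3, h(y1, y1)), 3).
Bind y1 := node(3, 7); substituting into the remaining equation gives: node(x, unit) =?= node(node(3, h(node(3, 7), node(3, 7))), 3). Substituting into the earlier binding gives u := h(node(3, 7), node(3, 7)).
Decompose node/2: x =?= node(3, h(node(3, 7), node(3, 7))),  unit =?= 3.
Bind x := node(3, h(node(3, 7), node(3, 7))); no other remaining equation mentions x.
Clash: constants unit and 3 differ; no unifier exists.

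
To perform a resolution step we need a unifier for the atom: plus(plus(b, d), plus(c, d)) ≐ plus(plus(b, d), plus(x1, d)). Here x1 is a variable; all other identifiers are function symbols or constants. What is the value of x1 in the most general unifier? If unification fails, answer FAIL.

Decompose plus/2: plus(b, d) ≐ plus(b, d),  plus(c, d) ≐ plus(x1, d).
Delete trivial equation plus(b, d) ≐ plus(b, d).
Decompose plus/2: c ≐ x1,  d ≐ d.
Bind x1 := c; no other remaining equation mentions x1.
Delete trivial equation d ≐ d.
MGU = { x1 ↦ c }, so x1 ↦ c.

c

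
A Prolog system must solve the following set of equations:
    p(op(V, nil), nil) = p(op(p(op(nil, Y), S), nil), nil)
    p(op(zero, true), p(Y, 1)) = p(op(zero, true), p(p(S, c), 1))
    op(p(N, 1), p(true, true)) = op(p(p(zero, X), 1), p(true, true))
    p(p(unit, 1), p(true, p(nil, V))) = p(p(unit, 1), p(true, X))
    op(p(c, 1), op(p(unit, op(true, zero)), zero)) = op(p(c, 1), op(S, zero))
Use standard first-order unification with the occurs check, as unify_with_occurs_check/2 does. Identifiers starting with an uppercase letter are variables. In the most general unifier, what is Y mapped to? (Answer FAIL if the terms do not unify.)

p(p(unit, op(true, zero)), c)

Decompose p/2: op(V, nil) = op(p(op(nil, Y), S), nil),  nil = nil.
Decompose op/2: V = p(op(nil, Y), S),  nil = nil.
Bind V := p(op(nil, Y), S); substituting into the one remaining equation that mentions V gives: p(p(unit, 1), p(true, p(nil, p(op(nil, Y), S)))) = p(p(unit, 1), p(true, X)).
Delete trivial equation nil = nil.
Delete trivial equation nil = nil.
Decompose p/2: op(zero, true) = op(zero, true),  p(Y, 1) = p(p(S, c), 1).
Delete trivial equation op(zero, true) = op(zero, true).
Decompose p/2: Y = p(S, c),  1 = 1.
Bind Y := p(S, c); substituting into the one remaining equation that mentions Y gives: p(p(unit, 1), p(true, p(nil, p(op(nil, p(S, c)), S)))) = p(p(unit, 1), p(true, X)). Substituting into the earlier binding gives V := p(op(nil, p(S, c)), S).
Delete trivial equation 1 = 1.
Decompose op/2: p(N, 1) = p(p(zero, X), 1),  p(true, true) = p(true, true).
Decompose p/2: N = p(zero, X),  1 = 1.
Bind N := p(zero, X); no other remaining equation mentions N.
Delete trivial equation 1 = 1.
Delete trivial equation p(true, true) = p(true, true).
Decompose p/2: p(unit, 1) = p(unit, 1),  p(true, p(nil, p(op(nil, p(S, c)), S))) = p(true, X).
Delete trivial equation p(unit, 1) = p(unit, 1).
Decompose p/2: true = true,  p(nil, p(op(nil, p(S, c)), S)) = X.
Delete trivial equation true = true.
Bind X := p(nil, p(op(nil, p(S, c)), S)); no other remaining equation mentions X. Substituting into the earlier binding gives N := p(zero, p(nil, p(op(nil, p(S, c)), S))).
Decompose op/2: p(c, 1) = p(c, 1),  op(p(unit, op(true, zero)), zero) = op(S, zero).
Delete trivial equation p(c, 1) = p(c, 1).
Decompose op/2: p(unit, op(true, zero)) = S,  zero = zero.
Bind S := p(unit, op(true, zero)); no other remaining equation mentions S. Substituting into the earlier bindings gives V := p(op(nil, p(p(unit, op(true, zero)), c)), p(unit, op(true, zero))), Y := p(p(unit, op(true, zero)), c), N := p(zero, p(nil, p(op(nil, p(p(unit, op(true, zero)), c)), p(unit, op(true, zero))))), X := p(nil, p(op(nil, p(p(unit, op(true, zero)), c)), p(unit, op(true, zero)))).
Delete trivial equation zero = zero.
MGU = { V -> p(op(nil, p(p(unit, op(true, zero)), c)), p(unit, op(true, zero))), Y -> p(p(unit, op(true, zero)), c), N -> p(zero, p(nil, p(op(nil, p(p(unit, op(true, zero)), c)), p(unit, op(true, zero))))), X -> p(nil, p(op(nil, p(p(unit, op(true, zero)), c)), p(unit, op(true, zero)))), S -> p(unit, op(true, zero)) }, so Y -> p(p(unit, op(true, zero)), c).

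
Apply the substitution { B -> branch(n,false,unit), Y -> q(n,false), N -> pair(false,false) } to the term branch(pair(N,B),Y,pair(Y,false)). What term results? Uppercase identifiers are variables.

branch(pair(pair(false,false),branch(n,false,unit)),q(n,false),pair(q(n,false),false))

Replace each occurrence of B with branch(n,false,unit).
Replace each occurrence of Y with q(n,false).
Replace each occurrence of N with pair(false,false).
Result: branch(pair(pair(false,false),branch(n,false,unit)),q(n,false),pair(q(n,false),false)).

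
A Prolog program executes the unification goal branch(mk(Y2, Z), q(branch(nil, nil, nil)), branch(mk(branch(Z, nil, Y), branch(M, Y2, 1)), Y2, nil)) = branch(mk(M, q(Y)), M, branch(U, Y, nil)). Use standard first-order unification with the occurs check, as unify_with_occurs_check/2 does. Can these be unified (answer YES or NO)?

YES

Decompose branch/3: mk(Y2, Z) = mk(M, q(Y)),  q(branch(nil, nil, nil)) = M,  branch(mk(branch(Z, nil, Y), branch(M, Y2, 1)), Y2, nil) = branch(U, Y, nil).
Decompose mk/2: Y2 = M,  Z = q(Y).
Bind Y2 := M; substituting into the one remaining equation that mentions Y2 gives: branch(mk(branch(Z, nil, Y), branch(M, M, 1)), M, nil) = branch(U, Y, nil).
Bind Z := q(Y); substituting into the one remaining equation that mentions Z gives: branch(mk(branch(q(Y), nil, Y), branch(M, M, 1)), M, nil) = branch(U, Y, nil).
Bind M := q(branch(nil, nil, nil)); substituting into the remaining equation gives: branch(mk(branch(q(Y), nil, Y), branch(q(branch(nil, nil, nil)), q(branch(nil, nil, nil)), 1)), q(branch(nil, nil, nil)), nil) = branch(U, Y, nil). Substituting into the earlier binding gives Y2 := q(branch(nil, nil, nil)).
Decompose branch/3: mk(branch(q(Y), nil, Y), branch(q(branch(nil, nil, nil)), q(branch(nil, nil, nil)), 1)) = U,  q(branch(nil, nil, nil)) = Y,  nil = nil.
Bind U := mk(branch(q(Y), nil, Y), branch(q(branch(nil, nil, nil)), q(branch(nil, nil, nil)), 1)); no other remaining equation mentions U.
Bind Y := q(branch(nil, nil, nil)); no other remaining equation mentions Y. Substituting into the earlier bindings gives Z := q(q(branch(nil, nil, nil))), U := mk(branch(q(q(branch(nil, nil, nil))), nil, q(branch(nil, nil, nil))), branch(q(branch(nil, nil, nil)), q(branch(nil, nil, nil)), 1)).
Delete trivial equation nil = nil.
No equations remain and no clash or occurs-check failure arose, so a unifier exists.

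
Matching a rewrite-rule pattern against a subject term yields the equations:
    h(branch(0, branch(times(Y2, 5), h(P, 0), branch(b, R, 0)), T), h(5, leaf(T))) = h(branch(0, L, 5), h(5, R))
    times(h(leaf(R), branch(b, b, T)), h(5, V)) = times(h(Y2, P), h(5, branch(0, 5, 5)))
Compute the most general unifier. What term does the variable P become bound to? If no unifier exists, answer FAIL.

Decompose h/2: branch(0, branch(times(Y2, 5), h(P, 0), branch(b, R, 0)), T) = branch(0, L, 5),  h(5, leaf(T)) = h(5, R).
Decompose branch/3: 0 = 0,  branch(times(Y2, 5), h(P, 0), branch(b, R, 0)) = L,  T = 5.
Delete trivial equation 0 = 0.
Bind L := branch(times(Y2, 5), h(P, 0), branch(b, R, 0)); no other remaining equation mentions L.
Bind T := 5; substituting into the remaining equations gives: h(5, leaf(5)) = h(5, R),  times(h(leaf(R), branch(b, b, 5)), h(5, V)) = times(h(Y2, P), h(5, branch(0, 5, 5))).
Decompose h/2: 5 = 5,  leaf(5) = R.
Delete trivial equation 5 = 5.
Bind R := leaf(5); substituting into the remaining equation gives: times(h(leaf(leaf(5)), branch(b, b, 5)), h(5, V)) = times(h(Y2, P), h(5, branch(0, 5, 5))). Substituting into the earlier binding gives L := branch(times(Y2, 5), h(P, 0), branch(b, leaf(5), 0)).
Decompose times/2: h(leaf(leaf(5)), branch(b, b, 5)) = h(Y2, P),  h(5, V) = h(5, branch(0, 5, 5)).
Decompose h/2: leaf(leaf(5)) = Y2,  branch(b, b, 5) = P.
Bind Y2 := leaf(leaf(5)); no other remaining equation mentions Y2. Substituting into the earlier binding gives L := branch(times(leaf(leaf(5)), 5), h(P, 0), branch(b, leaf(5), 0)).
Bind P := branch(b, b, 5); no other remaining equation mentions P. Substituting into the earlier binding gives L := branch(times(leaf(leaf(5)), 5), h(branch(b, b, 5), 0), branch(b, leaf(5), 0)).
Decompose h/2: 5 = 5,  V = branch(0, 5, 5).
Delete trivial equation 5 = 5.
Bind V := branch(0, 5, 5).
MGU = { L ↦ branch(times(leaf(leaf(5)), 5), h(branch(b, b, 5), 0), branch(b, leaf(5), 0)), T ↦ 5, R ↦ leaf(5), Y2 ↦ leaf(leaf(5)), P ↦ branch(b, b, 5), V ↦ branch(0, 5, 5) }, so P ↦ branch(b, b, 5).

branch(b, b, 5)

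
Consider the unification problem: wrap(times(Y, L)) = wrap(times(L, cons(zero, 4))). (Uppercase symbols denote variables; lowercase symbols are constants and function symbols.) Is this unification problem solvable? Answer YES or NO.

Decompose wrap/1: times(Y, L) = times(L, cons(zero, 4)).
Decompose times/2: Y = L,  L = cons(zero, 4).
Bind Y := L; no other remaining equation mentions Y.
Bind L := cons(zero, 4). Substituting into the earlier binding gives Y := cons(zero, 4).
No equations remain and no clash or occurs-check failure arose, so a unifier exists.

YES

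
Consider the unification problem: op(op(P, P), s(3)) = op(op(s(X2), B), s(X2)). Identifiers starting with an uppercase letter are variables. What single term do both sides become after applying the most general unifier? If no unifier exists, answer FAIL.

op(op(s(3), s(3)), s(3))

Decompose op/2: op(P, P) = op(s(X2), B),  s(3) = s(X2).
Decompose op/2: P = s(X2),  P = B.
Bind P := s(X2); substituting into the one remaining equation that mentions P gives: s(X2) = B.
Bind B := s(X2); no other remaining equation mentions B.
Decompose s/1: 3 = X2.
Bind X2 := 3. Substituting into the earlier bindings gives P := s(3), B := s(3).
Applying the MGU to either side gives op(op(s(3), s(3)), s(3)).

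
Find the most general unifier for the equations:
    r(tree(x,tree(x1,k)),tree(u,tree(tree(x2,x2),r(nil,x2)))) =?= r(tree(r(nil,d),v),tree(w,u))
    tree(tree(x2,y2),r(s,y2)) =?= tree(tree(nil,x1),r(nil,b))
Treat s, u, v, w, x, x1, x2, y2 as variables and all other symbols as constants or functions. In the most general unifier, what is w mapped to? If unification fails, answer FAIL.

tree(tree(nil,nil),r(nil,nil))

Decompose r/2: tree(x,tree(x1,k)) =?= tree(r(nil,d),v),  tree(u,tree(tree(x2,x2),r(nil,x2))) =?= tree(w,u).
Decompose tree/2: x =?= r(nil,d),  tree(x1,k) =?= v.
Bind x := r(nil,d); no other remaining equation mentions x.
Bind v := tree(x1,k); no other remaining equation mentions v.
Decompose tree/2: u =?= w,  tree(tree(x2,x2),r(nil,x2)) =?= u.
Bind u := w; substituting into the one remaining equation that mentions u gives: tree(tree(x2,x2),r(nil,x2)) =?= w.
Bind w := tree(tree(x2,x2),r(nil,x2)); no other remaining equation mentions w. Substituting into the earlier binding gives u := tree(tree(x2,x2),r(nil,x2)).
Decompose tree/2: tree(x2,y2) =?= tree(nil,x1),  r(s,y2) =?= r(nil,b).
Decompose tree/2: x2 =?= nil,  y2 =?= x1.
Bind x2 := nil; no other remaining equation mentions x2. Substituting into the earlier bindings gives u := tree(tree(nil,nil),r(nil,nil)), w := tree(tree(nil,nil),r(nil,nil)).
Bind y2 := x1; substituting into the remaining equation gives: r(s,x1) =?= r(nil,b).
Decompose r/2: s =?= nil,  x1 =?= b.
Bind s := nil; no other remaining equation mentions s.
Bind x1 := b. Substituting into the earlier bindings gives v := tree(b,k), y2 := b.
MGU = { x -> r(nil,d), v -> tree(b,k), u -> tree(tree(nil,nil),r(nil,nil)), w -> tree(tree(nil,nil),r(nil,nil)), x2 -> nil, y2 -> b, s -> nil, x1 -> b }, so w -> tree(tree(nil,nil),r(nil,nil)).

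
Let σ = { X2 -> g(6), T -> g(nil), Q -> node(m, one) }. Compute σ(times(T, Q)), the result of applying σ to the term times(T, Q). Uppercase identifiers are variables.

times(g(nil), node(m, one))

Replace each occurrence of T with g(nil).
Replace each occurrence of Q with node(m, one).
Result: times(g(nil), node(m, one)).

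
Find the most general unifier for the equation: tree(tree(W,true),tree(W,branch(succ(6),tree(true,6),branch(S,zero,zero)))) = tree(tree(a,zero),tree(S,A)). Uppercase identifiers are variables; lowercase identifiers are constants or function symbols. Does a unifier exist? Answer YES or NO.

Decompose tree/2: tree(W,true) = tree(a,zero),  tree(W,branch(succ(6),tree(true,6),branch(S,zero,zero))) = tree(S,A).
Decompose tree/2: W = a,  true = zero.
Bind W := a; substituting into the one remaining equation that mentions W gives: tree(a,branch(succ(6),tree(true,6),branch(S,zero,zero))) = tree(S,A).
Clash: constants true and zero differ; no unifier exists.

NO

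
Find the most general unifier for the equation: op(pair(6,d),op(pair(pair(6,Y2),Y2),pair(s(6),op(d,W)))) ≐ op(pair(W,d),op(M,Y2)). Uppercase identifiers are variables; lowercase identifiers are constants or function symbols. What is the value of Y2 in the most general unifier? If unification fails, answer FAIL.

Decompose op/2: pair(6,d) ≐ pair(W,d),  op(pair(pair(6,Y2),Y2),pair(s(6),op(d,W))) ≐ op(M,Y2).
Decompose pair/2: 6 ≐ W,  d ≐ d.
Bind W := 6; substituting into the one remaining equation that mentions W gives: op(pair(pair(6,Y2),Y2),pair(s(6),op(d,6))) ≐ op(M,Y2).
Delete trivial equation d ≐ d.
Decompose op/2: pair(pair(6,Y2),Y2) ≐ M,  pair(s(6),op(d,6)) ≐ Y2.
Bind M := pair(pair(6,Y2),Y2); no other remaining equation mentions M.
Bind Y2 := pair(s(6),op(d,6)). Substituting into the earlier binding gives M := pair(pair(6,pair(s(6),op(d,6))),pair(s(6),op(d,6))).
MGU = { W ↦ 6, M ↦ pair(pair(6,pair(s(6),op(d,6))),pair(s(6),op(d,6))), Y2 ↦ pair(s(6),op(d,6)) }, so Y2 ↦ pair(s(6),op(d,6)).

pair(s(6),op(d,6))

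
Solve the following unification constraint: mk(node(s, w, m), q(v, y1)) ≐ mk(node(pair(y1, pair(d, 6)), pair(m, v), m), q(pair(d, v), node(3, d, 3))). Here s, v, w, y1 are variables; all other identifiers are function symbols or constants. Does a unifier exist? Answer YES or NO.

Decompose mk/2: node(s, w, m) ≐ node(pair(y1, pair(d, 6)), pair(m, v), m),  q(v, y1) ≐ q(pair(d, v), node(3, d, 3)).
Decompose node/3: s ≐ pair(y1, pair(d, 6)),  w ≐ pair(m, v),  m ≐ m.
Bind s := pair(y1, pair(d, 6)); no other remaining equation mentions s.
Bind w := pair(m, v); no other remaining equation mentions w.
Delete trivial equation m ≐ m.
Decompose q/2: v ≐ pair(d, v),  y1 ≐ node(3, d, 3).
Occurs check fails: v occurs in pair(d, v); the equation v ≐ pair(d, v) has no finite solution.

NO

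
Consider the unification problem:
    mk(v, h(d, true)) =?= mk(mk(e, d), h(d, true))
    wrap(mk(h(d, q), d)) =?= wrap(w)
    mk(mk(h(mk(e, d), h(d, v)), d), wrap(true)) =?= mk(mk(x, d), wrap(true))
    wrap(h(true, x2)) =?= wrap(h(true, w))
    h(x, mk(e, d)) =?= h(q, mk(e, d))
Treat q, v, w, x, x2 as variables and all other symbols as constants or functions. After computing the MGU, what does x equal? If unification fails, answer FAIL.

h(mk(e, d), h(d, mk(e, d)))

Decompose mk/2: v =?= mk(e, d),  h(d, true) =?= h(d, true).
Bind v := mk(e, d); substituting into the one remaining equation that mentions v gives: mk(mk(h(mk(e, d), h(d, mk(e, d))), d), wrap(true)) =?= mk(mk(x, d), wrap(true)).
Delete trivial equation h(d, true) =?= h(d, true).
Decompose wrap/1: mk(h(d, q), d) =?= w.
Bind w := mk(h(d, q), d); substituting into the one remaining equation that mentions w gives: wrap(h(true, x2)) =?= wrap(h(true, mk(h(d, q), d))).
Decompose mk/2: mk(h(mk(e, d), h(d, mk(e, d))), d) =?= mk(x, d),  wrap(true) =?= wrap(true).
Decompose mk/2: h(mk(e, d), h(d, mk(e, d))) =?= x,  d =?= d.
Bind x := h(mk(e, d), h(d, mk(e, d))); substituting into the one remaining equation that mentions x gives: h(h(mk(e, d), h(d, mk(e, d))), mk(e, d)) =?= h(q, mk(e, d)).
Delete trivial equation d =?= d.
Delete trivial equation wrap(true) =?= wrap(true).
Decompose wrap/1: h(true, x2) =?= h(true, mk(h(d, q), d)).
Decompose h/2: true =?= true,  x2 =?= mk(h(d, q), d).
Delete trivial equation true =?= true.
Bind x2 := mk(h(d, q), d); no other remaining equation mentions x2.
Decompose h/2: h(mk(e, d), h(d, mk(e, d))) =?= q,  mk(e, d) =?= mk(e, d).
Bind q := h(mk(e, d), h(d, mk(e, d))); no other remaining equation mentions q. Substituting into the earlier bindings gives w := mk(h(d, h(mk(e, d), h(d, mk(e, d)))), d), x2 := mk(h(d, h(mk(e, d), h(d, mk(e, d)))), d).
Delete trivial equation mk(e, d) =?= mk(e, d).
MGU = { v ↦ mk(e, d), w ↦ mk(h(d, h(mk(e, d), h(d, mk(e, d)))), d), x ↦ h(mk(e, d), h(d, mk(e, d))), x2 ↦ mk(h(d, h(mk(e, d), h(d, mk(e, d)))), d), q ↦ h(mk(e, d), h(d, mk(e, d))) }, so x ↦ h(mk(e, d), h(d, mk(e, d))).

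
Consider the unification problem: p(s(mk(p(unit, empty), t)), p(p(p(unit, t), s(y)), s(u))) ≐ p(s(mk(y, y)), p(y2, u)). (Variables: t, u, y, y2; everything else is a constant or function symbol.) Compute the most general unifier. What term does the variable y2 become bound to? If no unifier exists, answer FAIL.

Decompose p/2: s(mk(p(unit, empty), t)) ≐ s(mk(y, y)),  p(p(p(unit, t), s(y)), s(u)) ≐ p(y2, u).
Decompose s/1: mk(p(unit, empty), t) ≐ mk(y, y).
Decompose mk/2: p(unit, empty) ≐ y,  t ≐ y.
Bind y := p(unit, empty); substituting into the remaining equations gives: t ≐ p(unit, empty),  p(p(p(unit, t), s(p(unit, empty))), s(u)) ≐ p(y2, u).
Bind t := p(unit, empty); substituting into the remaining equation gives: p(p(p(unit, p(unit, empty)), s(p(unit, empty))), s(u)) ≐ p(y2, u).
Decompose p/2: p(p(unit, p(unit, empty)), s(p(unit, empty))) ≐ y2,  s(u) ≐ u.
Bind y2 := p(p(unit, p(unit, empty)), s(p(unit, empty))); no other remaining equation mentions y2.
Occurs check fails: u occurs in s(u); the equation u ≐ s(u) has no finite solution.

FAIL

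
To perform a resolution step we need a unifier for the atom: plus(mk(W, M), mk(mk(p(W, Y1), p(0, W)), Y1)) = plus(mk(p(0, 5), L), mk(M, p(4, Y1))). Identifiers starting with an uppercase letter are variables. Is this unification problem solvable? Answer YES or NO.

Decompose plus/2: mk(W, M) = mk(p(0, 5), L),  mk(mk(p(W, Y1), p(0, W)), Y1) = mk(M, p(4, Y1)).
Decompose mk/2: W = p(0, 5),  M = L.
Bind W := p(0, 5); substituting into the one remaining equation that mentions W gives: mk(mk(p(p(0, 5), Y1), p(0, p(0, 5))), Y1) = mk(M, p(4, Y1)).
Bind M := L; substituting into the remaining equation gives: mk(mk(p(p(0, 5), Y1), p(0, p(0, 5))), Y1) = mk(L, p(4, Y1)).
Decompose mk/2: mk(p(p(0, 5), Y1), p(0, p(0, 5))) = L,  Y1 = p(4, Y1).
Bind L := mk(p(p(0, 5), Y1), p(0, p(0, 5))); no other remaining equation mentions L. Substituting into the earlier binding gives M := mk(p(p(0, 5), Y1), p(0, p(0, 5))).
Occurs check fails: Y1 occurs in p(4, Y1); the equation Y1 = p(4, Y1) has no finite solution.

NO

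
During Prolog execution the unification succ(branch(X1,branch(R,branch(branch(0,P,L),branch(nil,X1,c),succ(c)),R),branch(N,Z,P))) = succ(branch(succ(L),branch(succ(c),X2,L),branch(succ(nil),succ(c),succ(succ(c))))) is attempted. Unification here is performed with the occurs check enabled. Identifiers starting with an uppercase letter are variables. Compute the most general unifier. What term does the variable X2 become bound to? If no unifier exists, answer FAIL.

Decompose succ/1: branch(X1,branch(R,branch(branch(0,P,L),branch(nil,X1,c),succ(c)),R),branch(N,Z,P)) = branch(succ(L),branch(succ(c),X2,L),branch(succ(nil),succ(c),succ(succ(c)))).
Decompose branch/3: X1 = succ(L),  branch(R,branch(branch(0,P,L),branch(nil,X1,c),succ(c)),R) = branch(succ(c),X2,L),  branch(N,Z,P) = branch(succ(nil),succ(c),succ(succ(c))).
Bind X1 := succ(L); substituting into the one remaining equation that mentions X1 gives: branch(R,branch(branch(0,P,L),branch(nil,succ(L),c),succ(c)),R) = branch(succ(c),X2,L).
Decompose branch/3: R = succ(c),  branch(branch(0,P,L),branch(nil,succ(L),c),succ(c)) = X2,  R = L.
Bind R := succ(c); substituting into the one remaining equation that mentions R gives: succ(c) = L.
Bind X2 := branch(branch(0,P,L),branch(nil,succ(L),c),succ(c)); no other remaining equation mentions X2.
Bind L := succ(c); no other remaining equation mentions L. Substituting into the earlier bindings gives X1 := succ(succ(c)), X2 := branch(branch(0,P,succ(c)),branch(nil,succ(succ(c)),c),succ(c)).
Decompose branch/3: N = succ(nil),  Z = succ(c),  P = succ(succ(c)).
Bind N := succ(nil); no other remaining equation mentions N.
Bind Z := succ(c); no other remaining equation mentions Z.
Bind P := succ(succ(c)). Substituting into the earlier binding gives X2 := branch(branch(0,succ(succ(c)),succ(c)),branch(nil,succ(succ(c)),c),succ(c)).
MGU = { X1 ↦ succ(succ(c)), R ↦ succ(c), X2 ↦ branch(branch(0,succ(succ(c)),succ(c)),branch(nil,succ(succ(c)),c),succ(c)), L ↦ succ(c), N ↦ succ(nil), Z ↦ succ(c), P ↦ succ(succ(c)) }, so X2 ↦ branch(branch(0,succ(succ(c)),succ(c)),branch(nil,succ(succ(c)),c),succ(c)).

branch(branch(0,succ(succ(c)),succ(c)),branch(nil,succ(succ(c)),c),succ(c))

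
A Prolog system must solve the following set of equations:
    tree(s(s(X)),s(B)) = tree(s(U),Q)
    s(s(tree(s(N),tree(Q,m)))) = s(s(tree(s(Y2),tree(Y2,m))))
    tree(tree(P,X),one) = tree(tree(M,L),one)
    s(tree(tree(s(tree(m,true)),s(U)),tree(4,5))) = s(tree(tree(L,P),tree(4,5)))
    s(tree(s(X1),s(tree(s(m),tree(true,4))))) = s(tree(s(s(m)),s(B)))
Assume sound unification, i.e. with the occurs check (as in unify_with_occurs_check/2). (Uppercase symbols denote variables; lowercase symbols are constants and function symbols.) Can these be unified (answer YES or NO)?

Decompose tree/2: s(s(X)) = s(U),  s(B) = Q.
Decompose s/1: s(X) = U.
Bind U := s(X); substituting into the one remaining equation that mentions U gives: s(tree(tree(s(tree(m,true)),s(s(X))),tree(4,5))) = s(tree(tree(L,P),tree(4,5))).
Bind Q := s(B); substituting into the one remaining equation that mentions Q gives: s(s(tree(s(N),tree(s(B),m)))) = s(s(tree(s(Y2),tree(Y2,m)))).
Decompose s/1: s(tree(s(N),tree(s(B),m))) = s(tree(s(Y2),tree(Y2,m))).
Decompose s/1: tree(s(N),tree(s(B),m)) = tree(s(Y2),tree(Y2,m)).
Decompose tree/2: s(N) = s(Y2),  tree(s(B),m) = tree(Y2,m).
Decompose s/1: N = Y2.
Bind N := Y2; no other remaining equation mentions N.
Decompose tree/2: s(B) = Y2,  m = m.
Bind Y2 := s(B); no other remaining equation mentions Y2. Substituting into the earlier binding gives N := s(B).
Delete trivial equation m = m.
Decompose tree/2: tree(P,X) = tree(M,L),  one = one.
Decompose tree/2: P = M,  X = L.
Bind P := M; substituting into the one remaining equation that mentions P gives: s(tree(tree(s(tree(m,true)),s(s(X))),tree(4,5))) = s(tree(tree(L,M),tree(4,5))).
Bind X := L; substituting into the one remaining equation that mentions X gives: s(tree(tree(s(tree(m,true)),s(s(L))),tree(4,5))) = s(tree(tree(L,M),tree(4,5))). Substituting into the earlier binding gives U := s(L).
Delete trivial equation one = one.
Decompose s/1: tree(tree(s(tree(m,true)),s(s(L))),tree(4,5)) = tree(tree(L,M),tree(4,5)).
Decompose tree/2: tree(s(tree(m,true)),s(s(L))) = tree(L,M),  tree(4,5) = tree(4,5).
Decompose tree/2: s(tree(m,true)) = L,  s(s(L)) = M.
Bind L := s(tree(m,true)); substituting into the one remaining equation that mentions L gives: s(s(s(tree(m,true)))) = M. Substituting into the earlier bindings gives U := s(s(tree(m,true))), X := s(tree(m,true)).
Bind M := s(s(s(tree(m,true)))); no other remaining equation mentions M. Substituting into the earlier binding gives P := s(s(s(tree(m,true)))).
Delete trivial equation tree(4,5) = tree(4,5).
Decompose s/1: tree(s(X1),s(tree(s(m),tree(true,4)))) = tree(s(s(m)),s(B)).
Decompose tree/2: s(X1) = s(s(m)),  s(tree(s(m),tree(true,4))) = s(B).
Decompose s/1: X1 = s(m).
Bind X1 := s(m); no other remaining equation mentions X1.
Decompose s/1: tree(s(m),tree(true,4)) = B.
Bind B := tree(s(m),tree(true,4)). Substituting into the earlier bindings gives Q := s(tree(s(m),tree(true,4))), N := s(tree(s(m),tree(true,4))), Y2 := s(tree(s(m),tree(true,4))).
No equations remain and no clash or occurs-check failure arose, so a unifier exists.

YES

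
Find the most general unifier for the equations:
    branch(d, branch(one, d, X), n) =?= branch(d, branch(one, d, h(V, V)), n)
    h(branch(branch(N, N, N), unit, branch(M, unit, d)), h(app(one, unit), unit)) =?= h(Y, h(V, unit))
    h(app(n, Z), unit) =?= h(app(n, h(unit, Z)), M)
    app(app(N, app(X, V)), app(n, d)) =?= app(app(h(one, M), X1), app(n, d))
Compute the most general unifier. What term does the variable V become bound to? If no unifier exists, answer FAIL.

Decompose branch/3: d =?= d,  branch(one, d, X) =?= branch(one, d, h(V, V)),  n =?= n.
Delete trivial equation d =?= d.
Decompose branch/3: one =?= one,  d =?= d,  X =?= h(V, V).
Delete trivial equation one =?= one.
Delete trivial equation d =?= d.
Bind X := h(V, V); substituting into the one remaining equation that mentions X gives: app(app(N, app(h(V, V), V)), app(n, d)) =?= app(app(h(one, M), X1), app(n, d)).
Delete trivial equation n =?= n.
Decompose h/2: branch(branch(N, N, N), unit, branch(M, unit, d)) =?= Y,  h(app(one, unit), unit) =?= h(V, unit).
Bind Y := branch(branch(N, N, N), unit, branch(M, unit, d)); no other remaining equation mentions Y.
Decompose h/2: app(one, unit) =?= V,  unit =?= unit.
Bind V := app(one, unit); substituting into the one remaining equation that mentions V gives: app(app(N, app(h(app(one, unit), app(one, unit)), app(one, unit))), app(n, d)) =?= app(app(h(one, M), X1), app(n, d)). Substituting into the earlier binding gives X := h(app(one, unit), app(one, unit)).
Delete trivial equation unit =?= unit.
Decompose h/2: app(n, Z) =?= app(n, h(unit, Z)),  unit =?= M.
Decompose app/2: n =?= n,  Z =?= h(unit, Z).
Delete trivial equation n =?= n.
Occurs check fails: Z occurs in h(unit, Z); the equation Z =?= h(unit, Z) has no finite solution.

FAIL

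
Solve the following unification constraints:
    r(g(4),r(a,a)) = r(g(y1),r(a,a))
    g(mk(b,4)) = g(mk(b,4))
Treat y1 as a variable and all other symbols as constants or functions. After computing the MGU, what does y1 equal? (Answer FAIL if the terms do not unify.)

4

Decompose r/2: g(4) = g(y1),  r(a,a) = r(a,a).
Decompose g/1: 4 = y1.
Bind y1 := 4; no other remaining equation mentions y1.
Delete trivial equation r(a,a) = r(a,a).
Delete trivial equation g(mk(b,4)) = g(mk(b,4)).
MGU = { y1 -> 4 }, so y1 -> 4.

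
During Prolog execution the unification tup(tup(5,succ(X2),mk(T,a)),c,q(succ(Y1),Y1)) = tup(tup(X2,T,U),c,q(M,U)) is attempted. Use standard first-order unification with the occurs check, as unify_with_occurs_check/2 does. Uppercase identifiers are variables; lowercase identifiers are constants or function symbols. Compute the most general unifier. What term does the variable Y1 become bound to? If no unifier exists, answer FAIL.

Decompose tup/3: tup(5,succ(X2),mk(T,a)) = tup(X2,T,U),  c = c,  q(succ(Y1),Y1) = q(M,U).
Decompose tup/3: 5 = X2,  succ(X2) = T,  mk(T,a) = U.
Bind X2 := 5; substituting into the one remaining equation that mentions X2 gives: succ(5) = T.
Bind T := succ(5); substituting into the one remaining equation that mentions T gives: mk(succ(5),a) = U.
Bind U := mk(succ(5),a); substituting into the one remaining equation that mentions U gives: q(succ(Y1),Y1) = q(M,mk(succ(5),a)).
Delete trivial equation c = c.
Decompose q/2: succ(Y1) = M,  Y1 = mk(succ(5),a).
Bind M := succ(Y1); no other remaining equation mentions M.
Bind Y1 := mk(succ(5),a). Substituting into the earlier binding gives M := succ(mk(succ(5),a)).
MGU = { X2 ↦ 5, T ↦ succ(5), U ↦ mk(succ(5),a), M ↦ succ(mk(succ(5),a)), Y1 ↦ mk(succ(5),a) }, so Y1 ↦ mk(succ(5),a).

mk(succ(5),a)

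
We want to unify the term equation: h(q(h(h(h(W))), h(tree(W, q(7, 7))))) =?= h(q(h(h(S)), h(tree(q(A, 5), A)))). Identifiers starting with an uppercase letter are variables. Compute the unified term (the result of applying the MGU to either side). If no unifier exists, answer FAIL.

h(q(h(h(h(q(q(7, 7), 5)))), h(tree(q(q(7, 7), 5), q(7, 7)))))

Decompose h/1: q(h(h(h(W))), h(tree(W, q(7, 7)))) =?= q(h(h(S)), h(tree(q(A, 5), A))).
Decompose q/2: h(h(h(W))) =?= h(h(S)),  h(tree(W, q(7, 7))) =?= h(tree(q(A, 5), A)).
Decompose h/1: h(h(W)) =?= h(S).
Decompose h/1: h(W) =?= S.
Bind S := h(W); no other remaining equation mentions S.
Decompose h/1: tree(W, q(7, 7)) =?= tree(q(A, 5), A).
Decompose tree/2: W =?= q(A, 5),  q(7, 7) =?= A.
Bind W := q(A, 5); no other remaining equation mentions W. Substituting into the earlier binding gives S := h(q(A, 5)).
Bind A := q(7, 7). Substituting into the earlier bindings gives S := h(q(q(7, 7), 5)), W := q(q(7, 7), 5).
Applying the MGU to either side gives h(q(h(h(h(q(q(7, 7), 5)))), h(tree(q(q(7, 7), 5), q(7, 7))))).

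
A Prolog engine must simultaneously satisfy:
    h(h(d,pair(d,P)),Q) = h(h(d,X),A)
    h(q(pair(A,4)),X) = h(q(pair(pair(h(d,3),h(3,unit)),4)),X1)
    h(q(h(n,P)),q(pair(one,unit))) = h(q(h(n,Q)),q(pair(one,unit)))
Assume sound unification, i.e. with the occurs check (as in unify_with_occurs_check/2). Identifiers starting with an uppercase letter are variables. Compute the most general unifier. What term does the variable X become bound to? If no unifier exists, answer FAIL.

Decompose h/2: h(d,pair(d,P)) = h(d,X),  Q = A.
Decompose h/2: d = d,  pair(d,P) = X.
Delete trivial equation d = d.
Bind X := pair(d,P); substituting into the one remaining equation that mentions X gives: h(q(pair(A,4)),pair(d,P)) = h(q(pair(pair(h(d,3),h(3,unit)),4)),X1).
Bind Q := A; substituting into the one remaining equation that mentions Q gives: h(q(h(n,P)),q(pair(one,unit))) = h(q(h(n,A)),q(pair(one,unit))).
Decompose h/2: q(pair(A,4)) = q(pair(pair(h(d,3),h(3,unit)),4)),  pair(d,P) = X1.
Decompose q/1: pair(A,4) = pair(pair(h(d,3),h(3,unit)),4).
Decompose pair/2: A = pair(h(d,3),h(3,unit)),  4 = 4.
Bind A := pair(h(d,3),h(3,unit)); substituting into the one remaining equation that mentions A gives: h(q(h(n,P)),q(pair(one,unit))) = h(q(h(n,pair(h(d,3),h(3,unit)))),q(pair(one,unit))). Substituting into the earlier binding gives Q := pair(h(d,3),h(3,unit)).
Delete trivial equation 4 = 4.
Bind X1 := pair(d,P); no other remaining equation mentions X1.
Decompose h/2: q(h(n,P)) = q(h(n,pair(h(d,3),h(3,unit)))),  q(pair(one,unit)) = q(pair(one,unit)).
Decompose q/1: h(n,P) = h(n,pair(h(d,3),h(3,unit))).
Decompose h/2: n = n,  P = pair(h(d,3),h(3,unit)).
Delete trivial equation n = n.
Bind P := pair(h(d,3),h(3,unit)); no other remaining equation mentions P. Substituting into the earlier bindings gives X := pair(d,pair(h(d,3),h(3,unit))), X1 := pair(d,pair(h(d,3),h(3,unit))).
Delete trivial equation q(pair(one,unit)) = q(pair(one,unit)).
MGU = { X ↦ pair(d,pair(h(d,3),h(3,unit))), Q ↦ pair(h(d,3),h(3,unit)), A ↦ pair(h(d,3),h(3,unit)), X1 ↦ pair(d,pair(h(d,3),h(3,unit))), P ↦ pair(h(d,3),h(3,unit)) }, so X ↦ pair(d,pair(h(d,3),h(3,unit))).

pair(d,pair(h(d,3),h(3,unit)))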